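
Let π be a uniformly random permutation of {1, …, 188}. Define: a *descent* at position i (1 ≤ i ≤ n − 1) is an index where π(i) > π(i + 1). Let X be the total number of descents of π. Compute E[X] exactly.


Write X = Σ X_I over i = 1, …, 187, with X_I the indicator of one descent.
There are 187 indicators.
For each fixed i, the pair (π(i), π(i+1)) is a uniformly random ordered pair of distinct values from {1, …, 188}; by symmetry P[π(i) > π(i+1)] = 1/2.
By linearity: E[X] = 187 · (1/2) = (188 − 1) · (1/2) = 187/2 ≈ 93.500000.

E[X] = 187/2 = 93.500000.


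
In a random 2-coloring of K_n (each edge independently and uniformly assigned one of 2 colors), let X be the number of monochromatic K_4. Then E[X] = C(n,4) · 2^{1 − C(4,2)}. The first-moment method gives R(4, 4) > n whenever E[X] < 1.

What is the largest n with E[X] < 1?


We need C(n, 4) · 2^{1 − 6} < 1, i.e. C(n, 4) < 2^{6 − 1} = 32.
Check values of n near the boundary:
  n = 4: C(4, 4) = 1; 1 < 32? YES
  n = 5: C(5, 4) = 5; 5 < 32? YES
  n = 6: C(6, 4) = 15; 15 < 32? YES
  n = 7: C(7, 4) = 35; 35 < 32? NO
The largest n with C(n, 4) < 32 is n = 6 (where E[X] = 15/32 ≈ 0.46875). Hence R(4, 4) > 6, i.e. R(4, 4) ≥ 7.

Largest n = 6; hence R(4, 4) > 6.


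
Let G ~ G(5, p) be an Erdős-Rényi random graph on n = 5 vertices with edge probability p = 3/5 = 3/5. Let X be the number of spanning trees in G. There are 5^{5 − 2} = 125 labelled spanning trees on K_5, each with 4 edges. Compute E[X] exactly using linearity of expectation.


K_5 has 5^{5 − 2} = 125 labelled spanning trees.
For each such spanning tree H, let X_H = 1 if all 4 edges of H are present in G. Then P[X_H = 1] = p^{4} = (3/5)^{4} = 81/625.
By linearity: E[X] = Σ_H E[X_H] = 125 · p^{4} = 125 · 81/625 = 81/5.
Numerically: E[X] ≈ 16.2.

E[X] = 125 · (3/5)^{4} = 81/5 ≈ 16.2.


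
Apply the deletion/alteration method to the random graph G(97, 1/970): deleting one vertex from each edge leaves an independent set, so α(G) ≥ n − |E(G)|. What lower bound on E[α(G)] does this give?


E[|E(G)|] = C(97, 2)·p = 4656 · (1/970) = 24/5.
E[α(G)] ≥ n − E[|E(G)|] = 97 − 24/5 = 461/5.
Numerically: ≈ 92.200.
(This is only a lower bound; the true E[α(G)] may be larger.)

E[α(G)] ≥ 461/5 ≈ 92.200.


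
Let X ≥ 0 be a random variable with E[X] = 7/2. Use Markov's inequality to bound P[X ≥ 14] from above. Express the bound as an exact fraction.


μ = E[X] = 7/2, a = 14.
Markov: P[X ≥ 14] ≤ μ/a = (7/2)/14 = 1/4.
Numerically: ≈ 0.25000.
(Since a = 14 > μ = 3.50000, the bound 1/4 is < 1 and informative.)

P[X ≥ 14] ≤ 1/4 ≈ 0.25000.


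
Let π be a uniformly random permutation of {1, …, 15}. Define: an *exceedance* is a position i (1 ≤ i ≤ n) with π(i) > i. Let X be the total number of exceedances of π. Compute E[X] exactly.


Write X = Σ_{i=1}^{15} X_i, where X_i = 1_{π(i) > i}.
For each fixed i, π(i) is uniform over {1, …, 15} (marginal of a uniform permutation), so P[π(i) > i] = (n − i)/n. Summing: Σ_{i=1}^{15} (n − i)/n = (0 + 1 + … + 14)/15 = 15(15 − 1)/(2·15) = (15 − 1)/2.
Hence E[X] = Σ_{i=1}^{15} (15 − i)/15 = 7 ≈ 7.00000.

E[X] = 7 = 7.00000.


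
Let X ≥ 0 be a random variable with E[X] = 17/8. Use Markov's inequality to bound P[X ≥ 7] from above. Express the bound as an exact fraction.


μ = E[X] = 17/8, a = 7.
Markov: P[X ≥ 7] ≤ μ/a = (17/8)/7 = 17/56.
Numerically: ≈ 0.304.
(Since a = 7 > μ = 2.125, the bound 17/56 is < 1 and informative.)

P[X ≥ 7] ≤ 17/56 ≈ 0.304.


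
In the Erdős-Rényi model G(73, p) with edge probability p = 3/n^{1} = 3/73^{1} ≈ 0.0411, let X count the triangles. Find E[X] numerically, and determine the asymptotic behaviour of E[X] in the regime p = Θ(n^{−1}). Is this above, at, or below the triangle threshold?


Number of potential triangles: C(73, 3) = 62196.
Each occurs with probability p³ ≈ (0.0411)³ ≈ 6.94057e-05.
By linearity: E[X] = C(73, 3)·p³ ≈ 62196 · 6.94057e-05 ≈ 4.317.
Here α = 1, so p = 3/n is exactly at the triangle threshold p ~ 1/n. Asymptotically E[X] → c³/6 = 3³/6 = 9/2 ≈ 4.500, a bounded constant. In this regime the triangle count is asymptotically Poisson(c³/6).

E[X] ≈ 4.317; in regime p = Θ(1/n^{1}) E[X] stays bounded (at the triangle threshold p ~ 1/n).


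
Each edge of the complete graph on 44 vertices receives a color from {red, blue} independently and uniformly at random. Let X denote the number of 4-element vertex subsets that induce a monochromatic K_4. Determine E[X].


Let X = Σ_S X_S over the C(44, 4) = 135751 subsets S of size 4, where X_S = 1 if the K_4 on S is monochromatic.
For a fixed S, the K_4 on S has C(4, 2) = 6 edges. P[all 6 edges red] = (1/2)^6, and likewise for blue, so P[monochromatic] = 2·(1/2)^6 = 2^{1 − 6} = 1/32.
Summing: E[X] = C(44, 4) · 2^{1 − 6} = 135751 · 1/32 = 135751/32.
Numerically: E[X] ≈ 4242.2188.

E[X] = C(44,4)·2^(1−C(4,2)) = 135751/32 ≈ 4242.2188.


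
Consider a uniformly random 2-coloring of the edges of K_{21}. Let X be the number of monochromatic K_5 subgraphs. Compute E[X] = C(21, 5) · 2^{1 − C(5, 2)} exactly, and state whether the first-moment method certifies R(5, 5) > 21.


E[X] = C(21, 5) · 2^{1 − 10} = 20349 · 2^{−9} = 20349/512.
As a reduced fraction: E[X] = 20349/512 ≈ 39.744.
Is E[X] < 1? NO.
Since E[X] ≥ 1, the first-moment bound is inconclusive at n = 21; it does NOT by itself certify R(5, 5) > 21.

E[X] = 20349/512 ≈ 39.744; E[X] ≥ 1; first-moment method inconclusive here.


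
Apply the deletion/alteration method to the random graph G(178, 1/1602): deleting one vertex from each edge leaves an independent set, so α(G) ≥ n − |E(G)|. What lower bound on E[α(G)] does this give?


E[|E(G)|] = C(178, 2)·p = 15753 · (1/1602) = 59/6.
E[α(G)] ≥ n − E[|E(G)|] = 178 − 59/6 = 1009/6.
Numerically: ≈ 168.1667.
(This is only a lower bound; the true E[α(G)] may be larger.)

E[α(G)] ≥ 1009/6 ≈ 168.1667.


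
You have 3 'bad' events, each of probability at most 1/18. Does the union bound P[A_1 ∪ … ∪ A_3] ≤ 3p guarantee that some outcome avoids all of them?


Union bound: P[∪_{i=1}^{3} A_i] ≤ Σ_i P[A_i] ≤ 3·p = 3·(1/18) = 1/6.
Numerically: 1/6 ≈ 0.166667.
Is 1/6 < 1? YES.
Since P[∪ A_i] ≤ 1/6 < 1, the complement has P[∩ A_i^c] ≥ 1 − 1/6 = 5/6 > 0, so some outcome avoids every A_i.

3·p = 1/6 ≈ 0.166667; existence CERTIFIED by the union bound.


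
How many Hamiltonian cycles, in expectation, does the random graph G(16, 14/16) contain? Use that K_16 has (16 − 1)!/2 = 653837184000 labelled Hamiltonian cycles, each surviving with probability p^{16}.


K_16 has (16 − 1)!/2 = 653837184000 labelled Hamiltonian cycles.
For each such Hamiltonian cycle H, let X_H = 1 if all 16 edges of H are present in G. Then P[X_H = 1] = p^{16} = (7/8)^{16} = 33232930569601/281474976710656.
Summing the indicators: E[X] = Σ_H E[X_H] = 653837184000 · p^{16} = 653837184000 · 33232930569601/281474976710656 = 21219654042671322112875/274877906944.
Numerically: E[X] ≈ 7.7197e+10.

E[X] = 653837184000 · (7/8)^{16} = 21219654042671322112875/274877906944 ≈ 7.7197e+10.


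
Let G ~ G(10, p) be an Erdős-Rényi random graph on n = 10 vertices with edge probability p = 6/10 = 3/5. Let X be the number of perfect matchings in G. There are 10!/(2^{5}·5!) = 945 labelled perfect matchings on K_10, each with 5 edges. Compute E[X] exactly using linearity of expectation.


K_10 has 10!/(2^{5}·5!) = 945 labelled perfect matchings.
For each such perfect matching H, let X_H = 1 if all 5 edges of H are present in G. Then P[X_H = 1] = p^{5} = (3/5)^{5} = 243/3125.
By linearity: E[X] = Σ_H E[X_H] = 945 · p^{5} = 945 · 243/3125 = 45927/625.
Numerically: E[X] ≈ 73.48.

E[X] = 945 · (3/5)^{5} = 45927/625 ≈ 73.48.


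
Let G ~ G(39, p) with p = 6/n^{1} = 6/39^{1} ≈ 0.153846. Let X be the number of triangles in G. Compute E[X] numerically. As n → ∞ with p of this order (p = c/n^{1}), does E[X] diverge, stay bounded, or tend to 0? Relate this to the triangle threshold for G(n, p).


Number of potential triangles: C(39, 3) = 9139.
Each occurs with probability p³ ≈ (0.153846)³ ≈ 3.64132909e-03.
By linearity: E[X] = C(39, 3)·p³ ≈ 9139 · 3.64132909e-03 ≈ 33.278107.
Here α = 1, so p = 6/n is exactly at the triangle threshold p ~ 1/n. Asymptotically E[X] → c³/6 = 6³/6 = 36 ≈ 36.000000, a bounded constant. In this regime the triangle count is asymptotically Poisson(c³/6).

E[X] ≈ 33.278107; in regime p = Θ(1/n^{1}) E[X] stays bounded (at the triangle threshold p ~ 1/n).


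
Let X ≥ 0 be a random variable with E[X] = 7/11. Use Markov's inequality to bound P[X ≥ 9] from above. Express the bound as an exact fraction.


μ = E[X] = 7/11, a = 9.
Markov: P[X ≥ 9] ≤ μ/a = (7/11)/9 = 7/99.
Numerically: ≈ 0.070707.
(Since a = 9 > μ = 0.636364, the bound 7/99 is < 1 and informative.)

P[X ≥ 9] ≤ 7/99 ≈ 0.070707.


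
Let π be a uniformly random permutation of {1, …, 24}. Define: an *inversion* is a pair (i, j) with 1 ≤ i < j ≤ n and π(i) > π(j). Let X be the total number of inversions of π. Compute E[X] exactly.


Write X = Σ X_I over the C(24, 2) = 276 pairs i < j, with X_I the indicator of one inversion.
There are 276 indicators.
For each fixed pair i < j, the values π(i) and π(j) are two distinct elements of {1, …, 24} in uniformly random order; by symmetry P[π(i) > π(j)] = 1/2.
By linearity: E[X] = 276 · (1/2) = C(24, 2) · (1/2) = 276/2 = 138 ≈ 138.000000.

E[X] = 138 = 138.000000.


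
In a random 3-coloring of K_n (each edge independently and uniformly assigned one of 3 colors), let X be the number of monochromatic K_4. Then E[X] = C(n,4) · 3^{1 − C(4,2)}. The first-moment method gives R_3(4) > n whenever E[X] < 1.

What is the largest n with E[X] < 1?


We need C(n, 4) · 3^{1 − 6} < 1, i.e. C(n, 4) < 3^{6 − 1} = 243.
Check values of n near the boundary:
  n = 9: C(9, 4) = 126; 126 < 243? YES
  n = 10: C(10, 4) = 210; 210 < 243? YES
  n = 11: C(11, 4) = 330; 330 < 243? NO
The largest n with C(n, 4) < 243 is n = 10 (where E[X] = 70/81 ≈ 0.864198). Hence R_3(4) > 10, i.e. R_3(4) ≥ 11.

Largest n = 10; hence R_3(4) > 10.


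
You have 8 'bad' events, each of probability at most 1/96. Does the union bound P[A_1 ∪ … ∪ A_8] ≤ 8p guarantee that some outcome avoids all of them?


Union bound: P[∪_{i=1}^{8} A_i] ≤ Σ_i P[A_i] ≤ 8·p = 8·(1/96) = 1/12.
Numerically: 1/12 ≈ 0.08333.
Is 1/12 < 1? YES.
Since P[∪ A_i] ≤ 1/12 < 1, the complement has P[∩ A_i^c] ≥ 1 − 1/12 = 11/12 > 0, so some outcome avoids every A_i.

8·p = 1/12 ≈ 0.08333; existence CERTIFIED by the union bound.


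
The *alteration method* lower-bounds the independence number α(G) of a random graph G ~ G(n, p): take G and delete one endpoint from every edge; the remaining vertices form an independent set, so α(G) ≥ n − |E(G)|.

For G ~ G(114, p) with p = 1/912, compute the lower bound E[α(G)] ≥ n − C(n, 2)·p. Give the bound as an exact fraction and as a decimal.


E[|E(G)|] = C(114, 2)·p = 6441 · (1/912) = 113/16.
E[α(G)] ≥ n − E[|E(G)|] = 114 − 113/16 = 1711/16.
Numerically: ≈ 106.938.
(This is only a lower bound; the true E[α(G)] may be larger.)

E[α(G)] ≥ 1711/16 ≈ 106.938.


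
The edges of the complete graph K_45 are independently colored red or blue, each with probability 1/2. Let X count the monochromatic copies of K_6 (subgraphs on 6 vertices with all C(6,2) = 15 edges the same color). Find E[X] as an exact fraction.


Let X = Σ_S X_S over the C(45, 6) = 8145060 subsets S of size 6, where X_S = 1 if the K_6 on S is monochromatic.
For a fixed S, the K_6 on S has C(6, 2) = 15 edges. P[all 15 edges red] = (1/2)^15, and likewise for blue, so P[monochromatic] = 2·(1/2)^15 = 2^{1 − 15} = 1/16384.
Summing: E[X] = C(45, 6) · 2^{1 − 15} = 8145060 · 1/16384 = 2036265/4096.
Numerically: E[X] ≈ 497.135.

E[X] = C(45,6)·2^(1−C(6,2)) = 2036265/4096 ≈ 497.135.


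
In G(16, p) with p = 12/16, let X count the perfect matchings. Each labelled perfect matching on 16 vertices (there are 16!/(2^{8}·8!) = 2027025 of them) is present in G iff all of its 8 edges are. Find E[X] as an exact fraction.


K_16 has 16!/(2^{8}·8!) = 2027025 labelled perfect matchings.
For each such perfect matching H, let X_H = 1 if all 8 edges of H are present in G. Then P[X_H = 1] = p^{8} = (3/4)^{8} = 6561/65536.
By linearity of expectation: E[X] = Σ_H E[X_H] = 2027025 · p^{8} = 2027025 · 6561/65536 = 13299311025/65536.
Numerically: E[X] ≈ 2.029e+05.

E[X] = 2027025 · (3/4)^{8} = 13299311025/65536 ≈ 2.029e+05.


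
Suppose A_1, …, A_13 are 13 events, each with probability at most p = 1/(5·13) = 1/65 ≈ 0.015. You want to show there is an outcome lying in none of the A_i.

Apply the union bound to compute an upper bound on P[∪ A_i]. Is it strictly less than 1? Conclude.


Union bound: P[∪_{i=1}^{13} A_i] ≤ Σ_i P[A_i] ≤ 13·p = 13·(1/65) = 1/5.
Numerically: 1/5 ≈ 0.200.
Is 1/5 < 1? YES.
Since P[∪ A_i] ≤ 1/5 < 1, the complement has P[∩ A_i^c] ≥ 1 − 1/5 = 4/5 > 0, so some outcome avoids every A_i.

13·p = 1/5 ≈ 0.200; existence CERTIFIED by the union bound.


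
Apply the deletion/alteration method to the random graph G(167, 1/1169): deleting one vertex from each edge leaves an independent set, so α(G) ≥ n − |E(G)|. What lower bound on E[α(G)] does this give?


E[|E(G)|] = C(167, 2)·p = 13861 · (1/1169) = 83/7.
E[α(G)] ≥ n − E[|E(G)|] = 167 − 83/7 = 1086/7.
Numerically: ≈ 155.143.
(This is only a lower bound; the true E[α(G)] may be larger.)

E[α(G)] ≥ 1086/7 ≈ 155.143.


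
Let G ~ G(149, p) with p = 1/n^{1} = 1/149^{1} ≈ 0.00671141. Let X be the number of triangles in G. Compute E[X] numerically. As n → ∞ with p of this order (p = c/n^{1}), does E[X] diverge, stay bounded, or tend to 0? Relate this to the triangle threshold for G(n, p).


Number of potential triangles: C(149, 3) = 540274.
Each occurs with probability p³ ≈ (0.00671141)³ ≈ 3.02302121e-07.
By linearity: E[X] = C(149, 3)·p³ ≈ 540274 · 3.02302121e-07 ≈ 0.163326.
Here α = 1, so p = 1/n is exactly at the triangle threshold p ~ 1/n. Asymptotically E[X] → c³/6 = 1³/6 = 1/6 ≈ 0.166667, a bounded constant. In this regime the triangle count is asymptotically Poisson(c³/6).

E[X] ≈ 0.163326; in regime p = Θ(1/n^{1}) E[X] stays bounded (at the triangle threshold p ~ 1/n).


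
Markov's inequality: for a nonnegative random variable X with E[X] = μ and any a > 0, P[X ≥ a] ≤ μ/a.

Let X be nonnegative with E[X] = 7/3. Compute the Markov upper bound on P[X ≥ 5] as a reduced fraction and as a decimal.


μ = E[X] = 7/3, a = 5.
Markov: P[X ≥ 5] ≤ μ/a = (7/3)/5 = 7/15.
Numerically: ≈ 0.46667.
(Since a = 5 > μ = 2.33333, the bound 7/15 is < 1 and informative.)

P[X ≥ 5] ≤ 7/15 ≈ 0.46667.


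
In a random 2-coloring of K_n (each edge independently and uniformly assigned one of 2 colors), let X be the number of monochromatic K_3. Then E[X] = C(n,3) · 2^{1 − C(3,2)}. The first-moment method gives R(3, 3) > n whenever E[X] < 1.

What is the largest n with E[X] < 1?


We need C(n, 3) · 2^{1 − 3} < 1, i.e. C(n, 3) < 2^{3 − 1} = 4.
Check values of n near the boundary:
  n = 3: C(3, 3) = 1; 1 < 4? YES
  n = 4: C(4, 3) = 4; 4 < 4? NO
  n = 5: C(5, 3) = 10; 10 < 4? NO
  n = 6: C(6, 3) = 20; 20 < 4? NO
The largest n with C(n, 3) < 4 is n = 3 (where E[X] = 1/4 ≈ 0.250). Hence R(3, 3) > 3, i.e. R(3, 3) ≥ 4.

Largest n = 3; hence R(3, 3) > 3.


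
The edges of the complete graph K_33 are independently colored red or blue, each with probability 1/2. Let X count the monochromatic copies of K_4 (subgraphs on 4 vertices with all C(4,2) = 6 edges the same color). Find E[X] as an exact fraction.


Let X = Σ_S X_S over the C(33, 4) = 40920 subsets S of size 4, where X_S = 1 if the K_4 on S is monochromatic.
For a fixed S, the K_4 on S has C(4, 2) = 6 edges. P[all 6 edges red] = (1/2)^6, and likewise for blue, so P[monochromatic] = 2·(1/2)^6 = 2^{1 − 6} = 1/32.
By linearity of expectation: E[X] = C(33, 4) · 2^{1 − 6} = 40920 · 1/32 = 5115/4.
Numerically: E[X] ≈ 1278.750.

E[X] = C(33,4)·2^(1−C(4,2)) = 5115/4 ≈ 1278.750.


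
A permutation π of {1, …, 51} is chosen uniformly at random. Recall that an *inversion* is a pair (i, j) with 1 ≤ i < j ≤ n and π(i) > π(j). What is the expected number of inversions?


Write X = Σ X_I over the C(51, 2) = 1275 pairs i < j, with X_I the indicator of one inversion.
There are 1275 indicators.
For each fixed pair i < j, the values π(i) and π(j) are two distinct elements of {1, …, 51} in uniformly random order; by symmetry P[π(i) > π(j)] = 1/2.
By linearity: E[X] = 1275 · (1/2) = C(51, 2) · (1/2) = 1275/2 = 1275/2 ≈ 637.500.

E[X] = 1275/2 = 637.500.


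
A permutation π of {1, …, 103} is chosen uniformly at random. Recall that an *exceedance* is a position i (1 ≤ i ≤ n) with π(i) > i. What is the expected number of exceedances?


Write X = Σ_{i=1}^{103} X_i, where X_i = 1_{π(i) > i}.
For each fixed i, π(i) is uniform over {1, …, 103} (marginal of a uniform permutation), so P[π(i) > i] = (n − i)/n. Summing: Σ_{i=1}^{103} (n − i)/n = (0 + 1 + … + 102)/103 = 103(103 − 1)/(2·103) = (103 − 1)/2.
Hence E[X] = Σ_{i=1}^{103} (103 − i)/103 = 51 ≈ 51.000.

E[X] = 51 = 51.000.


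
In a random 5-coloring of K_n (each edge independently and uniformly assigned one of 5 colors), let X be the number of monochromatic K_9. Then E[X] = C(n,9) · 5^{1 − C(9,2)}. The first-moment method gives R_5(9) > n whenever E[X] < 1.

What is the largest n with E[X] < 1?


We need C(n, 9) · 5^{1 − 36} < 1, i.e. C(n, 9) < 5^{36 − 1} = 2910383045673370361328125.
Check values of n near the boundary:
  n = 2168: C(2168, 9) = 2867804175977929537095120; 2867804175977929537095120 < 2910383045673370361328125? YES
  n = 2169: C(2169, 9) = 2879753360044504243499683; 2879753360044504243499683 < 2910383045673370361328125? YES
  n = 2170: C(2170, 9) = 2891746779868845075610510; 2891746779868845075610510 < 2910383045673370361328125? YES
  n = 2171: C(2171, 9) = 2903784578674959601827205; 2903784578674959601827205 < 2910383045673370361328125? YES
  n = 2172: C(2172, 9) = 2915866900084148060642020; 2915866900084148060642020 < 2910383045673370361328125? NO
  n = 2173: C(2173, 9) = 2927993888115921319674265; 2927993888115921319674265 < 2910383045673370361328125? NO
  n = 2174: C(2174, 9) = 2940165687188920530702934; 2940165687188920530702934 < 2910383045673370361328125? NO
The largest n with C(n, 9) < 2910383045673370361328125 is n = 2171 (where E[X] = 580756915734991920365441/582076609134674072265625 ≈ 0.9977328). Hence R_5(9) > 2171, i.e. R_5(9) ≥ 2172.

Largest n = 2171; hence R_5(9) > 2171.


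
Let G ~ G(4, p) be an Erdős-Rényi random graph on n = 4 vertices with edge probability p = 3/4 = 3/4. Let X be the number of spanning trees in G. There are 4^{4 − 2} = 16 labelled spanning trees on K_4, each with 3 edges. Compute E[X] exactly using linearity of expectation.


K_4 has 4^{4 − 2} = 16 labelled spanning trees.
For each such spanning tree H, let X_H = 1 if all 3 edges of H are present in G. Then P[X_H = 1] = p^{3} = (3/4)^{3} = 27/64.
Summing the indicators: E[X] = Σ_H E[X_H] = 16 · p^{3} = 16 · 27/64 = 27/4.
Numerically: E[X] ≈ 6.75.

E[X] = 16 · (3/4)^{3} = 27/4 ≈ 6.75.


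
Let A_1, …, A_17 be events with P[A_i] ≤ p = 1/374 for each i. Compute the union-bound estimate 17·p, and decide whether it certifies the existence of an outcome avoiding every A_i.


Union bound: P[∪_{i=1}^{17} A_i] ≤ Σ_i P[A_i] ≤ 17·p = 17·(1/374) = 1/22.
Numerically: 1/22 ≈ 0.0455.
Is 1/22 < 1? YES.
Since P[∪ A_i] ≤ 1/22 < 1, the complement has P[∩ A_i^c] ≥ 1 − 1/22 = 21/22 > 0, so some outcome avoids every A_i.

17·p = 1/22 ≈ 0.0455; existence CERTIFIED by the union bound.


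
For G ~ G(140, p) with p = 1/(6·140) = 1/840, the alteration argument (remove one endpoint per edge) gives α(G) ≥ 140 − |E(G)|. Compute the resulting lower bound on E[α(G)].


E[|E(G)|] = C(140, 2)·p = 9730 · (1/840) = 139/12.
E[α(G)] ≥ n − E[|E(G)|] = 140 − 139/12 = 1541/12.
Numerically: ≈ 128.4167.
(This is only a lower bound; the true E[α(G)] may be larger.)

E[α(G)] ≥ 1541/12 ≈ 128.4167.


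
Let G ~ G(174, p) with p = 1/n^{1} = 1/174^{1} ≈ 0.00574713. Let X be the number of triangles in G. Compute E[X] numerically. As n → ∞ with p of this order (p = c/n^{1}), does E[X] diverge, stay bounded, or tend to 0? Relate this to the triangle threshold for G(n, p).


Number of potential triangles: C(174, 3) = 862924.
Each occurs with probability p³ ≈ (0.00574713)³ ≈ 1.89824496e-07.
By linearity: E[X] = C(174, 3)·p³ ≈ 862924 · 1.89824496e-07 ≈ 0.163804.
Here α = 1, so p = 1/n is exactly at the triangle threshold p ~ 1/n. Asymptotically E[X] → c³/6 = 1³/6 = 1/6 ≈ 0.166667, a bounded constant. In this regime the triangle count is asymptotically Poisson(c³/6).

E[X] ≈ 0.163804; in regime p = Θ(1/n^{1}) E[X] stays bounded (at the triangle threshold p ~ 1/n).


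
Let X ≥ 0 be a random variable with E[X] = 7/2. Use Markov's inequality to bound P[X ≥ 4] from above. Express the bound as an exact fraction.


μ = E[X] = 7/2, a = 4.
Markov: P[X ≥ 4] ≤ μ/a = (7/2)/4 = 7/8.
Numerically: ≈ 0.8750.
(Since a = 4 > μ = 3.5000, the bound 7/8 is < 1 and informative.)

P[X ≥ 4] ≤ 7/8 ≈ 0.8750.


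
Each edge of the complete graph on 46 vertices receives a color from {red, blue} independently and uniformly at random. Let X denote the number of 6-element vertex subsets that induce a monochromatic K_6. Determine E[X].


Let X = Σ_S X_S over the C(46, 6) = 9366819 subsets S of size 6, where X_S = 1 if the K_6 on S is monochromatic.
For a fixed S, the K_6 on S has C(6, 2) = 15 edges. P[all 15 edges red] = (1/2)^15, and likewise for blue, so P[monochromatic] = 2·(1/2)^15 = 2^{1 − 15} = 1/16384.
By linearity of expectation: E[X] = C(46, 6) · 2^{1 − 15} = 9366819 · 1/16384 = 9366819/16384.
Numerically: E[X] ≈ 571.70526.

E[X] = C(46,6)·2^(1−C(6,2)) = 9366819/16384 ≈ 571.70526.


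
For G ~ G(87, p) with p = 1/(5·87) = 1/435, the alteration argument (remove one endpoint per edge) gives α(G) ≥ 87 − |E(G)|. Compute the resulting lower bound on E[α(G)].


E[|E(G)|] = C(87, 2)·p = 3741 · (1/435) = 43/5.
E[α(G)] ≥ n − E[|E(G)|] = 87 − 43/5 = 392/5.
Numerically: ≈ 78.4000.
(This is only a lower bound; the true E[α(G)] may be larger.)

E[α(G)] ≥ 392/5 ≈ 78.4000.


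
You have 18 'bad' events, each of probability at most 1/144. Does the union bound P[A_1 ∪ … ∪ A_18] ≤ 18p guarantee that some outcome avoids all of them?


Union bound: P[∪_{i=1}^{18} A_i] ≤ Σ_i P[A_i] ≤ 18·p = 18·(1/144) = 1/8.
Numerically: 1/8 ≈ 0.1250.
Is 1/8 < 1? YES.
Since P[∪ A_i] ≤ 1/8 < 1, the complement has P[∩ A_i^c] ≥ 1 − 1/8 = 7/8 > 0, so some outcome avoids every A_i.

18·p = 1/8 ≈ 0.1250; existence CERTIFIED by the union bound.


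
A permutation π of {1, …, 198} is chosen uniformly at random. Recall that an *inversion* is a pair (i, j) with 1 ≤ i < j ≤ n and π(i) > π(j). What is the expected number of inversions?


Write X = Σ X_I over the C(198, 2) = 19503 pairs i < j, with X_I the indicator of one inversion.
There are 19503 indicators.
For each fixed pair i < j, the values π(i) and π(j) are two distinct elements of {1, …, 198} in uniformly random order; by symmetry P[π(i) > π(j)] = 1/2.
By linearity: E[X] = 19503 · (1/2) = C(198, 2) · (1/2) = 19503/2 = 19503/2 ≈ 9751.500.

E[X] = 19503/2 = 9751.500.


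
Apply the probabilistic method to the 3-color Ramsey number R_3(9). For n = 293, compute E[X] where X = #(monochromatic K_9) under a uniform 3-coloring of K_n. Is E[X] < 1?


E[X] = C(293, 9) · 3^{1 − 36} = 38740172144007620 · 3^{−35} = 38740172144007620/50031545098999707.
As a reduced fraction: E[X] = 38740172144007620/50031545098999707 ≈ 0.774315.
Is E[X] < 1? YES.
Since E[X] < 1, there exists a 3-coloring of K_{293} with no monochromatic K_9; hence R_3(9) > 293.

E[X] = 38740172144007620/50031545098999707 ≈ 0.774315; E[X] < 1, so R_3(9) > 293.


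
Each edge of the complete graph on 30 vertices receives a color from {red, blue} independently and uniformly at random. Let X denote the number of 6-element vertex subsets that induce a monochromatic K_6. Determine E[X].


Let X = Σ_S X_S over the C(30, 6) = 593775 subsets S of size 6, where X_S = 1 if the K_6 on S is monochromatic.
For a fixed S, the K_6 on S has C(6, 2) = 15 edges. P[all 15 edges red] = (1/2)^15, and likewise for blue, so P[monochromatic] = 2·(1/2)^15 = 2^{1 − 15} = 1/16384.
Summing: E[X] = C(30, 6) · 2^{1 − 15} = 593775 · 1/16384 = 593775/16384.
Numerically: E[X] ≈ 36.24115.

E[X] = C(30,6)·2^(1−C(6,2)) = 593775/16384 ≈ 36.24115.


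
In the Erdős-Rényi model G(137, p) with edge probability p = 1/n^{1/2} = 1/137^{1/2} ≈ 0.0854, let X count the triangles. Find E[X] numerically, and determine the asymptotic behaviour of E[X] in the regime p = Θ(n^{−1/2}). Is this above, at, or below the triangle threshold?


Number of potential triangles: C(137, 3) = 419220.
Each occurs with probability p³ ≈ (0.0854)³ ≈ 6.23619e-04.
By linearity: E[X] = C(137, 3)·p³ ≈ 419220 · 6.23619e-04 ≈ 261.433.
Since α = 1/2 < 1, p = c/n^{1/2} ≫ 1/n is above the triangle threshold p ~ 1/n. Asymptotically E[X] ~ (c³/6)·n^{3(1−α)} = (1³/6)·n^{1.5} → ∞; triangles are abundant w.h.p.

E[X] ≈ 261.433; in regime p = Θ(1/n^{1/2}) E[X] diverges (above the triangle threshold p ~ 1/n).


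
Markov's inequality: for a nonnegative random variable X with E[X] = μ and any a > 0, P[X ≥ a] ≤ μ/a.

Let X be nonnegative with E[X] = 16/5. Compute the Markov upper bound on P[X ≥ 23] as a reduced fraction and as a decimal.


μ = E[X] = 16/5, a = 23.
Markov: P[X ≥ 23] ≤ μ/a = (16/5)/23 = 16/115.
Numerically: ≈ 0.1391.
(Since a = 23 > μ = 3.2000, the bound 16/115 is < 1 and informative.)

P[X ≥ 23] ≤ 16/115 ≈ 0.1391.


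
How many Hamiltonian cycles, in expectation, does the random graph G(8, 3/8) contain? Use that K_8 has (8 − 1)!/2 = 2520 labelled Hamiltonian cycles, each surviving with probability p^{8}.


K_8 has (8 − 1)!/2 = 2520 labelled Hamiltonian cycles.
For each such Hamiltonian cycle H, let X_H = 1 if all 8 edges of H are present in G. Then P[X_H = 1] = p^{8} = (3/8)^{8} = 6561/16777216.
Summing the indicators: E[X] = Σ_H E[X_H] = 2520 · p^{8} = 2520 · 6561/16777216 = 2066715/2097152.
Numerically: E[X] ≈ 0.985.

E[X] = 2520 · (3/8)^{8} = 2066715/2097152 ≈ 0.985.


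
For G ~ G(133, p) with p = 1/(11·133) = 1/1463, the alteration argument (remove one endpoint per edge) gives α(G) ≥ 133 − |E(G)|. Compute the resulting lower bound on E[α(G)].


E[|E(G)|] = C(133, 2)·p = 8778 · (1/1463) = 6.
E[α(G)] ≥ n − E[|E(G)|] = 133 − 6 = 127.
Numerically: ≈ 127.000000.
(This is only a lower bound; the true E[α(G)] may be larger.)

E[α(G)] ≥ 127 ≈ 127.000000.


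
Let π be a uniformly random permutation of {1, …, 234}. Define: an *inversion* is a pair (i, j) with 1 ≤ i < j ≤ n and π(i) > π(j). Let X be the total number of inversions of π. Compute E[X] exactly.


Write X = Σ X_I over the C(234, 2) = 27261 pairs i < j, with X_I the indicator of one inversion.
There are 27261 indicators.
For each fixed pair i < j, the values π(i) and π(j) are two distinct elements of {1, …, 234} in uniformly random order; by symmetry P[π(i) > π(j)] = 1/2.
By linearity: E[X] = 27261 · (1/2) = C(234, 2) · (1/2) = 27261/2 = 27261/2 ≈ 13630.500.

E[X] = 27261/2 = 13630.500.


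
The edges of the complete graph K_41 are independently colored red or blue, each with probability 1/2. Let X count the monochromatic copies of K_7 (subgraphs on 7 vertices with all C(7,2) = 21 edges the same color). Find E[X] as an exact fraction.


Let X = Σ_S X_S over the C(41, 7) = 22481940 subsets S of size 7, where X_S = 1 if the K_7 on S is monochromatic.
For a fixed S, the K_7 on S has C(7, 2) = 21 edges. P[all 21 edges red] = (1/2)^21, and likewise for blue, so P[monochromatic] = 2·(1/2)^21 = 2^{1 − 21} = 1/1048576.
By linearity of expectation: E[X] = C(41, 7) · 2^{1 − 21} = 22481940 · 1/1048576 = 5620485/262144.
Numerically: E[X] ≈ 21.440.

E[X] = C(41,7)·2^(1−C(7,2)) = 5620485/262144 ≈ 21.440.


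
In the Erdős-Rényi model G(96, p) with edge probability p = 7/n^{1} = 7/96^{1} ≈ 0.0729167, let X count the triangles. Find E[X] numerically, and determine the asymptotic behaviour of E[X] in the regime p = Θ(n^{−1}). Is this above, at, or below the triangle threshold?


Number of potential triangles: C(96, 3) = 142880.
Each occurs with probability p³ ≈ (0.0729167)³ ≈ 3.87686270e-04.
By linearity: E[X] = C(96, 3)·p³ ≈ 142880 · 3.87686270e-04 ≈ 55.392614.
Here α = 1, so p = 7/n is exactly at the triangle threshold p ~ 1/n. Asymptotically E[X] → c³/6 = 7³/6 = 343/6 ≈ 57.166667, a bounded constant. In this regime the triangle count is asymptotically Poisson(c³/6).

E[X] ≈ 55.392614; in regime p = Θ(1/n^{1}) E[X] stays bounded (at the triangle threshold p ~ 1/n).


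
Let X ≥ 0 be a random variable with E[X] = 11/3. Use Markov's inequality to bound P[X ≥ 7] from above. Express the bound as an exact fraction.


μ = E[X] = 11/3, a = 7.
Markov: P[X ≥ 7] ≤ μ/a = (11/3)/7 = 11/21.
Numerically: ≈ 0.5238.
(Since a = 7 > μ = 3.6667, the bound 11/21 is < 1 and informative.)

P[X ≥ 7] ≤ 11/21 ≈ 0.5238.


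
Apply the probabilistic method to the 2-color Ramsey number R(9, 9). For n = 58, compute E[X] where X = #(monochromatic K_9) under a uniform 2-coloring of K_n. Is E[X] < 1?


E[X] = C(58, 9) · 2^{1 − 36} = 10648873950 · 2^{−35} = 10648873950/34359738368.
As a reduced fraction: E[X] = 5324436975/17179869184 ≈ 0.3099230.
Is E[X] < 1? YES.
Since E[X] < 1, there exists a 2-coloring of K_{58} with no monochromatic K_9; hence R(9, 9) > 58.

E[X] = 5324436975/17179869184 ≈ 0.3099230; E[X] < 1, so R(9, 9) > 58.


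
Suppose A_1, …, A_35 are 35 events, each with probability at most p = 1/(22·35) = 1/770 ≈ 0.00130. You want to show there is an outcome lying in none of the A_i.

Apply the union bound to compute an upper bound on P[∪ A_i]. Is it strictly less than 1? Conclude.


Union bound: P[∪_{i=1}^{35} A_i] ≤ Σ_i P[A_i] ≤ 35·p = 35·(1/770) = 1/22.
Numerically: 1/22 ≈ 0.04545.
Is 1/22 < 1? YES.
Since P[∪ A_i] ≤ 1/22 < 1, the complement has P[∩ A_i^c] ≥ 1 − 1/22 = 21/22 > 0, so some outcome avoids every A_i.

35·p = 1/22 ≈ 0.04545; existence CERTIFIED by the union bound.


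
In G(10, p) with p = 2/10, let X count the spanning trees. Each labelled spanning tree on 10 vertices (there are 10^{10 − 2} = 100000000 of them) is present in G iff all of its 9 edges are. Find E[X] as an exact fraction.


K_10 has 10^{10 − 2} = 100000000 labelled spanning trees.
For each such spanning tree H, let X_H = 1 if all 9 edges of H are present in G. Then P[X_H = 1] = p^{9} = (1/5)^{9} = 1/1953125.
By linearity: E[X] = Σ_H E[X_H] = 100000000 · p^{9} = 100000000 · 1/1953125 = 256/5.
Numerically: E[X] ≈ 51.2.

E[X] = 100000000 · (1/5)^{9} = 256/5 ≈ 51.2.


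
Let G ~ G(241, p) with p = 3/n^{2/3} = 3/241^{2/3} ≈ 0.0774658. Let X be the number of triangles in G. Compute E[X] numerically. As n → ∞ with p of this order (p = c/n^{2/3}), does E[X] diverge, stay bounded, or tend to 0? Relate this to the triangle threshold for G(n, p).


Number of potential triangles: C(241, 3) = 2303960.
Each occurs with probability p³ ≈ (0.0774658)³ ≈ 4.64868029e-04.
By linearity: E[X] = C(241, 3)·p³ ≈ 2303960 · 4.64868029e-04 ≈ 1071.037344.
Since α = 2/3 < 1, p = c/n^{2/3} ≫ 1/n is above the triangle threshold p ~ 1/n. Asymptotically E[X] ~ (c³/6)·n^{3(1−α)} = (3³/6)·n^{1} → ∞; triangles are abundant w.h.p.

E[X] ≈ 1071.037344; in regime p = Θ(1/n^{2/3}) E[X] diverges (above the triangle threshold p ~ 1/n).


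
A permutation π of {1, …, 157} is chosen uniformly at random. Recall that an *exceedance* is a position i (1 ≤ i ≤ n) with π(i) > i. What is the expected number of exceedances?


Write X = Σ_{i=1}^{157} X_i, where X_i = 1_{π(i) > i}.
For each fixed i, π(i) is uniform over {1, …, 157} (marginal of a uniform permutation), so P[π(i) > i] = (n − i)/n. Summing: Σ_{i=1}^{157} (n − i)/n = (0 + 1 + … + 156)/157 = 157(157 − 1)/(2·157) = (157 − 1)/2.
Hence E[X] = Σ_{i=1}^{157} (157 − i)/157 = 78 ≈ 78.000000.

E[X] = 78 = 78.000000.


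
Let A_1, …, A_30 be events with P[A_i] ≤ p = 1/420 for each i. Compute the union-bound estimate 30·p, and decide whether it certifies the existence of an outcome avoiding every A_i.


Union bound: P[∪_{i=1}^{30} A_i] ≤ Σ_i P[A_i] ≤ 30·p = 30·(1/420) = 1/14.
Numerically: 1/14 ≈ 0.0714.
Is 1/14 < 1? YES.
Since P[∪ A_i] ≤ 1/14 < 1, the complement has P[∩ A_i^c] ≥ 1 − 1/14 = 13/14 > 0, so some outcome avoids every A_i.

30·p = 1/14 ≈ 0.0714; existence CERTIFIED by the union bound.


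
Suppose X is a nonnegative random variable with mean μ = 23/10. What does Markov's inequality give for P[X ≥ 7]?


μ = E[X] = 23/10, a = 7.
Markov: P[X ≥ 7] ≤ μ/a = (23/10)/7 = 23/70.
Numerically: ≈ 0.32857.
(Since a = 7 > μ = 2.30000, the bound 23/70 is < 1 and informative.)

P[X ≥ 7] ≤ 23/70 ≈ 0.32857.


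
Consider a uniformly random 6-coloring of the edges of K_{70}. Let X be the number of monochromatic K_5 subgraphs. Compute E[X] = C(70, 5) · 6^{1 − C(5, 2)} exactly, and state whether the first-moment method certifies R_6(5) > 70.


E[X] = C(70, 5) · 6^{1 − 10} = 12103014 · 6^{−9} = 12103014/10077696.
As a reduced fraction: E[X] = 2017169/1679616 ≈ 1.201.
Is E[X] < 1? NO.
Since E[X] ≥ 1, the first-moment bound is inconclusive at n = 70; it does NOT by itself certify R_6(5) > 70.

E[X] = 2017169/1679616 ≈ 1.201; E[X] ≥ 1; first-moment method inconclusive here.


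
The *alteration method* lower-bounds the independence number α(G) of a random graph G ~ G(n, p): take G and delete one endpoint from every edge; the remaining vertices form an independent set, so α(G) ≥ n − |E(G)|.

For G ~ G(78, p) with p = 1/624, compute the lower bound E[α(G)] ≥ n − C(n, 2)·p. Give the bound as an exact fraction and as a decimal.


E[|E(G)|] = C(78, 2)·p = 3003 · (1/624) = 77/16.
E[α(G)] ≥ n − E[|E(G)|] = 78 − 77/16 = 1171/16.
Numerically: ≈ 73.187500.
(This is only a lower bound; the true E[α(G)] may be larger.)

E[α(G)] ≥ 1171/16 ≈ 73.187500.


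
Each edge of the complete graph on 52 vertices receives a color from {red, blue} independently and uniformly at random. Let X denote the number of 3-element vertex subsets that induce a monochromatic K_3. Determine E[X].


Let X = Σ_S X_S over the C(52, 3) = 22100 subsets S of size 3, where X_S = 1 if the K_3 on S is monochromatic.
For a fixed S, the K_3 on S has C(3, 2) = 3 edges. P[all 3 edges red] = (1/2)^3, and likewise for blue, so P[monochromatic] = 2·(1/2)^3 = 2^{1 − 3} = 1/4.
Summing: E[X] = C(52, 3) · 2^{1 − 3} = 22100 · 1/4 = 5525.
Numerically: E[X] ≈ 5525.000000.

E[X] = C(52,3)·2^(1−C(3,2)) = 5525 ≈ 5525.000000.


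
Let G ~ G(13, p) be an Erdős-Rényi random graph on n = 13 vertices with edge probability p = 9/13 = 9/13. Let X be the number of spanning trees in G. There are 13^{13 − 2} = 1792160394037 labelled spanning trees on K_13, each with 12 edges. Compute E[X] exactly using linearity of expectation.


K_13 has 13^{13 − 2} = 1792160394037 labelled spanning trees.
For each such spanning tree H, let X_H = 1 if all 12 edges of H are present in G. Then P[X_H = 1] = p^{12} = (9/13)^{12} = 282429536481/23298085122481.
By linearity of expectation: E[X] = Σ_H E[X_H] = 1792160394037 · p^{12} = 1792160394037 · 282429536481/23298085122481 = 282429536481/13.
Numerically: E[X] ≈ 2.17e+10.

E[X] = 1792160394037 · (9/13)^{12} = 282429536481/13 ≈ 2.17e+10.


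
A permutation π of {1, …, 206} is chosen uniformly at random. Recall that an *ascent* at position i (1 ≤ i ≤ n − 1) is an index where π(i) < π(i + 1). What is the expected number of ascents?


Write X = Σ X_I over i = 1, …, 205, with X_I the indicator of one ascent.
There are 205 indicators.
For each fixed i, the pair (π(i), π(i+1)) is a uniformly random ordered pair of distinct values from {1, …, 206}; by symmetry P[π(i) < π(i+1)] = 1/2.
By linearity: E[X] = 205 · (1/2) = (206 − 1) · (1/2) = 205/2 ≈ 102.500.

E[X] = 205/2 = 102.500.


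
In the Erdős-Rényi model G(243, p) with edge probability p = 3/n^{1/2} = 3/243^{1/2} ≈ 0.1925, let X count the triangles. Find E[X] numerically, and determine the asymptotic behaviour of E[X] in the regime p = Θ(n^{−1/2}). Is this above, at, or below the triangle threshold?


Number of potential triangles: C(243, 3) = 2362041.
Each occurs with probability p³ ≈ (0.1925)³ ≈ 7.127781e-03.
By linearity: E[X] = C(243, 3)·p³ ≈ 2362041 · 7.127781e-03 ≈ 16836.1112.
Since α = 1/2 < 1, p = c/n^{1/2} ≫ 1/n is above the triangle threshold p ~ 1/n. Asymptotically E[X] ~ (c³/6)·n^{3(1−α)} = (3³/6)·n^{1.5} → ∞; triangles are abundant w.h.p.

E[X] ≈ 16836.1112; in regime p = Θ(1/n^{1/2}) E[X] diverges (above the triangle threshold p ~ 1/n).


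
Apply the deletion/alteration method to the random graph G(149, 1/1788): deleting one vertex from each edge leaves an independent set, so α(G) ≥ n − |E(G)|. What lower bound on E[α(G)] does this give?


E[|E(G)|] = C(149, 2)·p = 11026 · (1/1788) = 37/6.
E[α(G)] ≥ n − E[|E(G)|] = 149 − 37/6 = 857/6.
Numerically: ≈ 142.83333.
(This is only a lower bound; the true E[α(G)] may be larger.)

E[α(G)] ≥ 857/6 ≈ 142.83333.


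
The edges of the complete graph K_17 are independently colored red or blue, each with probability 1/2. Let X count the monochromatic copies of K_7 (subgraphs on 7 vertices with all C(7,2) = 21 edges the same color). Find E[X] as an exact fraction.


Let X = Σ_S X_S over the C(17, 7) = 19448 subsets S of size 7, where X_S = 1 if the K_7 on S is monochromatic.
For a fixed S, the K_7 on S has C(7, 2) = 21 edges. P[all 21 edges red] = (1/2)^21, and likewise for blue, so P[monochromatic] = 2·(1/2)^21 = 2^{1 − 21} = 1/1048576.
By linearity: E[X] = C(17, 7) · 2^{1 − 21} = 19448 · 1/1048576 = 2431/131072.
Numerically: E[X] ≈ 0.01855.

E[X] = C(17,7)·2^(1−C(7,2)) = 2431/131072 ≈ 0.01855.


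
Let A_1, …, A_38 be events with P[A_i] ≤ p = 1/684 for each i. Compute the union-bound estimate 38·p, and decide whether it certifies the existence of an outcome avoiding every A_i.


Union bound: P[∪_{i=1}^{38} A_i] ≤ Σ_i P[A_i] ≤ 38·p = 38·(1/684) = 1/18.
Numerically: 1/18 ≈ 0.05556.
Is 1/18 < 1? YES.
Since P[∪ A_i] ≤ 1/18 < 1, the complement has P[∩ A_i^c] ≥ 1 − 1/18 = 17/18 > 0, so some outcome avoids every A_i.

38·p = 1/18 ≈ 0.05556; existence CERTIFIED by the union bound.


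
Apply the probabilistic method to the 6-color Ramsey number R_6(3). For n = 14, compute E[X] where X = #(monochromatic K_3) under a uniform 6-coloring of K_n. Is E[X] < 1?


E[X] = C(14, 3) · 6^{1 − 3} = 364 · 6^{−2} = 364/36.
As a reduced fraction: E[X] = 91/9 ≈ 10.111.
Is E[X] < 1? NO.
Since E[X] ≥ 1, the first-moment bound is inconclusive at n = 14; it does NOT by itself certify R_6(3) > 14.

E[X] = 91/9 ≈ 10.111; E[X] ≥ 1; first-moment method inconclusive here.


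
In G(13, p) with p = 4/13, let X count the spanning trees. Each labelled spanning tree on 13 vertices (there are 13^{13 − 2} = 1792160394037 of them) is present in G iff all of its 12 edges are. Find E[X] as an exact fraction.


K_13 has 13^{13 − 2} = 1792160394037 labelled spanning trees.
For each such spanning tree H, let X_H = 1 if all 12 edges of H are present in G. Then P[X_H = 1] = p^{12} = (4/13)^{12} = 16777216/23298085122481.
By linearity: E[X] = Σ_H E[X_H] = 1792160394037 · p^{12} = 1792160394037 · 16777216/23298085122481 = 16777216/13.
Numerically: E[X] ≈ 1.29e+06.

E[X] = 1792160394037 · (4/13)^{12} = 16777216/13 ≈ 1.29e+06.
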